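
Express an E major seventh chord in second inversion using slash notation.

Second inversion of E major seventh has the fifth (B) in the bass. As a slash chord: Emaj7/B.

Emaj7/B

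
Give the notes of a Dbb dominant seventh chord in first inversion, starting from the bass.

The chord tones are Dbb–Fb–Abb–Cbb. With the third (Fb) lowest for first inversion: Fb, Abb, Cbb, Dbb.

Fb, Abb, Cbb, Dbb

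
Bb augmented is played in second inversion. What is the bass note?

F#

The fifth of Bb augmented (Bb–D–F#) is F#; that is the bass in second inversion.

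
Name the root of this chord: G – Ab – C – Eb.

G, Ab, C, Eb are the tones of an Ab major seventh chord (Ab–C–Eb–G), making Ab the root.

Ab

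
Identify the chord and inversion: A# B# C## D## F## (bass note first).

B# dominant ninth, third inversion

The distinct note names are A#, B#, C##, D##, F##. Stacked in thirds they read B#–D##–F##–A#–C##, which is a dominant ninth chord on B#.
The lowest note is A#, the seventh of the chord, so this is third inversion.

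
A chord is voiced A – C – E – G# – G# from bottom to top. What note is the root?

A

A, C, E, G# are the tones of an A minor-major seventh chord (A–C–E–G#), making A the root.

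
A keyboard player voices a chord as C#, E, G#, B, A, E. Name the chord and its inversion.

A major ninth, first inversion

The distinct note names are C#, E, G#, B, A. Stacked in thirds they read A–C#–E–G#–B, which is a major ninth chord on A.
C# is the third of A major ninth; third in the bass means first inversion.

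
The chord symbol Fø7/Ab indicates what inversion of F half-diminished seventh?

Fø7/Ab means F half-diminished seventh with Ab in the bass. Ab is the third of F half-diminished seventh (F–Ab–Cb–Eb), so this is first inversion.

first inversion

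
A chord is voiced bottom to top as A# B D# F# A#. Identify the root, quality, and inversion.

B major seventh, third inversion

The pitch classes A#, B, D#, F# arrange in thirds as B–D#–F#–A#: a B major seventh chord.
A# is the seventh of B major seventh; seventh in the bass means third inversion (figured bass 4/2).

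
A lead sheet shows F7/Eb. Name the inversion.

third inversion

F7/Eb means F dominant seventh with Eb in the bass. Eb is the seventh of F dominant seventh (F–A–C–Eb), so this is third inversion.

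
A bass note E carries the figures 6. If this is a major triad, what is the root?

C

The figures 6 mean the third of the chord is in the bass. If E is the third of a major triad, the root is C (chord tones C–E–G).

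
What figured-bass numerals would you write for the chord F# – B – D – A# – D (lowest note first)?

4/3

The notes F#, B, D, A# stack in thirds as B–D–F#–A# — a B minor-major seventh chord. The bass F# is the fifth, so this is second inversion: figured 4/3.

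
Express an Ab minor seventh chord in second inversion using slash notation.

Abm7/Eb

Second inversion of Ab minor seventh has the fifth (Eb) in the bass. As a slash chord: Abm7/Eb.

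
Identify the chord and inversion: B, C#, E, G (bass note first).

The distinct note names are B, C#, E, G. Stacked in thirds they read C#–E–G–B, which is a half-diminished seventh chord on C#.
B is the seventh of C# half-diminished seventh; seventh in the bass means third inversion (figured bass 4/2).

C# half-diminished seventh, third inversion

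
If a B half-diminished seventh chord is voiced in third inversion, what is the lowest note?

The seventh of B half-diminished seventh (B–D–F–A) is A; that is the bass in third inversion.

A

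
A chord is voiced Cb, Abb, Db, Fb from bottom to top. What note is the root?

Db

Reordering Cb, Abb, Db, Fb into stacked thirds gives Db–Fb–Abb–Cb; the bottom of that stack, Db, is the root.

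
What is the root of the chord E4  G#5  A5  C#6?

A

Reordering E, G#, A, C# into stacked thirds gives A–C#–E–G#; the bottom of that stack, A, is the root.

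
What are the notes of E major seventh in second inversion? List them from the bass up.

The chord tones are E–G#–B–D#. With the fifth (B) lowest for second inversion: B, D#, E, G#.

B, D#, E, G#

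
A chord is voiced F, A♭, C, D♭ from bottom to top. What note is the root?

Reordering F, Ab, C, Db into stacked thirds gives Db–F–Ab–C; the bottom of that stack, Db, is the root.

Db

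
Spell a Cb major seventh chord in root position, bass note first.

Spelling Cb major seventh: Cb–Eb–Gb–Bb. In root position the root is bass, giving Cb, Eb, Gb, Bb from the bottom.

Cb, Eb, Gb, Bb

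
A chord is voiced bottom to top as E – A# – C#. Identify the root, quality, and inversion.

A# diminished, second inversion

The pitch classes E, A#, C# arrange in thirds as A#–C#–E: an A# diminished triad.
The lowest note is E, the fifth of the chord, so this is second inversion (figured bass 6/4).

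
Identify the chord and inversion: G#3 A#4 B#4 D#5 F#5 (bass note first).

The distinct note names are G#, A#, B#, D#, F#. Stacked in thirds they read G#–B#–D#–F#–A#, which is a dominant ninth chord on G#.
G# is the root of G# dominant ninth; root in the bass means root position.

G# dominant ninth, root position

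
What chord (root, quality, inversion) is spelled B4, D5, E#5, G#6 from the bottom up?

E# diminished seventh, second inversion

The pitch classes B, D, E#, G# arrange in thirds as E#–G#–B–D: an E# diminished seventh chord.
The lowest note is B, the fifth of the chord, so this is second inversion (figured bass 4/3).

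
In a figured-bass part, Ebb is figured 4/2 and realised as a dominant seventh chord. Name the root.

The figures 4/2 mean the seventh of the chord is in the bass. If Ebb is the seventh of a dominant seventh chord, the root is Fb (chord tones Fb–Ab–Cb–Ebb).

Fb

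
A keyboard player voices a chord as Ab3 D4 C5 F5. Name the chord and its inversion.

The distinct note names are Ab, D, C, F. Stacked in thirds they read D–F–Ab–C, which is a half-diminished seventh chord on D.
With the fifth (Ab) in the bass, the chord is in second inversion (figured bass 4/3).

D half-diminished seventh, second inversion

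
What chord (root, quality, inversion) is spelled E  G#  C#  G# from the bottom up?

C# minor, first inversion

Reducing to letter names: E, G#, C#. These stack in thirds as C#–E–G# — a C# minor triad.
With the third (E) in the bass, the chord is in first inversion (figured bass 6).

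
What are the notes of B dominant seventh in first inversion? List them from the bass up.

D#, F#, A, B

B dominant seventh is B–D#–F#–A. First inversion puts the third (D#) in the bass, with the remaining tones above: D#, F#, A, B.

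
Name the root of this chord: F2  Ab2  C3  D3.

D

F, Ab, C, D are the tones of a D half-diminished seventh chord (D–F–Ab–C), making D the root.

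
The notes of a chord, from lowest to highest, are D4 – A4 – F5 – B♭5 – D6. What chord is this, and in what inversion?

Reducing to letter names: D, A, F, Bb. These stack in thirds as Bb–D–F–A — a Bb major seventh chord.
The lowest note is D, the third of the chord, so this is first inversion (figured bass 6/5).

Bb major seventh, first inversion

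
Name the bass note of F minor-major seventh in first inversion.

In first inversion the third is lowest. For F minor-major seventh (F–Ab–C–E) that is Ab.

Ab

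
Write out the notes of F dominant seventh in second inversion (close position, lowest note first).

C, Eb, F, A

F dominant seventh is F–A–C–Eb. Second inversion puts the fifth (C) in the bass, with the remaining tones above: C, Eb, F, A.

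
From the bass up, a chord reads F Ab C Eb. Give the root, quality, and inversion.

The distinct note names are F, Ab, C, Eb. Stacked in thirds they read F–Ab–C–Eb, which is a minor seventh chord on F.
With the root (F) in the bass, the chord is in root position (figured bass 7).

F minor seventh, root position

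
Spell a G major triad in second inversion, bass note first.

Spelling G major: G–B–D. In second inversion the fifth is bass, giving D, G, B from the bottom.

D, G, B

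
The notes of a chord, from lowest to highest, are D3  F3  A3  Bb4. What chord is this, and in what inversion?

Reducing to letter names: D, F, A, Bb. These stack in thirds as Bb–D–F–A — a Bb major seventh chord.
D is the third of Bb major seventh; third in the bass means first inversion (figured bass 6/5).

Bb major seventh, first inversion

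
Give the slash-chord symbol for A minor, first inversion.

Am/C

First inversion of A minor has the third (C) in the bass. As a slash chord: Am/C.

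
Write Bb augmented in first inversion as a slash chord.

Bbaug/D

First inversion of Bb augmented has the third (D) in the bass. As a slash chord: Bbaug/D.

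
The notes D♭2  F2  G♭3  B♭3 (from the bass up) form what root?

Gb

Db, F, Gb, Bb are the tones of a Gb major seventh chord (Gb–Bb–Db–F), making Gb the root.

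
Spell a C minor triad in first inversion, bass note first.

Eb, G, C

Spelling C minor: C–Eb–G. In first inversion the third is bass, giving Eb, G, C from the bottom.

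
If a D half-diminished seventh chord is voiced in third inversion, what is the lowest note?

C

D half-diminished seventh is D–F–Ab–C. Third inversion places the seventh in the bass: C.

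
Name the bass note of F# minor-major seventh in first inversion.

F# minor-major seventh is F#–A–C#–E#. First inversion places the third in the bass: A.

A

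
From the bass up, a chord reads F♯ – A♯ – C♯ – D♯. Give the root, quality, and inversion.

The pitch classes F#, A#, C#, D# arrange in thirds as D#–F#–A#–C#: a D# minor seventh chord.
With the third (F#) in the bass, the chord is in first inversion (figured bass 6/5).

D# minor seventh, first inversion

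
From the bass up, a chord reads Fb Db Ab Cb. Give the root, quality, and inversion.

Db minor seventh, first inversion

The distinct note names are Fb, Db, Ab, Cb. Stacked in thirds they read Db–Fb–Ab–Cb, which is a minor seventh chord on Db.
The lowest note is Fb, the third of the chord, so this is first inversion (figured bass 6/5).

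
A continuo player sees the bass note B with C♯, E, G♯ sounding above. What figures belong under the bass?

The notes B, C#, E, G# stack in thirds as C#–E–G#–B — a C# minor seventh chord. The bass B is the seventh, so this is third inversion: figured 4/2.

4/2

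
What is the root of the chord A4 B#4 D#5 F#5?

B#

Reordering A, B#, D#, F# into stacked thirds gives B#–D#–F#–A; the bottom of that stack, B#, is the root.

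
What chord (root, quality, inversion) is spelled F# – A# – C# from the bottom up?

The distinct note names are F#, A#, C#. Stacked in thirds they read F#–A#–C#, which is a major triad on F#.
F# is the root of F# major; root in the bass means root position (figured bass 5/3).

F# major, root position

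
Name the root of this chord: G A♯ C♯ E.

Reordering G, A#, C#, E into stacked thirds gives A#–C#–E–G; the bottom of that stack, A#, is the root.

A#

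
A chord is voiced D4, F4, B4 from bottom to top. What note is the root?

B

The distinct letter names are D, F, B. Arranged as a stack of thirds they read B–D–F, so B is the root (a B diminished triad).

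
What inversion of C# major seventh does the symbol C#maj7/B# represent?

third inversion

C#maj7/B# means C# major seventh with B# in the bass. B# is the seventh of C# major seventh (C#–E#–G#–B#), so this is third inversion.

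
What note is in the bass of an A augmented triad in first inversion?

In first inversion the third is lowest. For A augmented (A–C#–E#) that is C#.

C#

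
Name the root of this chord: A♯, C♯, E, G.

Reordering A#, C#, E, G into stacked thirds gives A#–C#–E–G; the bottom of that stack, A#, is the root.

A#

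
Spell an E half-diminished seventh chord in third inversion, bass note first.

E half-diminished seventh is E–G–Bb–D. Third inversion puts the seventh (D) in the bass, with the remaining tones above: D, E, G, Bb.

D, E, G, Bb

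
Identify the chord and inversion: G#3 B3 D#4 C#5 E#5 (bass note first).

C# dominant ninth, second inversion

Reducing to letter names: G#, B, D#, C#, E#. These stack in thirds as C#–E#–G#–B–D# — a C# dominant ninth chord.
G# is the fifth of C# dominant ninth; fifth in the bass means second inversion.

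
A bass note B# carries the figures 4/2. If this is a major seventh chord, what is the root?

C#

The figures 4/2 mean the seventh of the chord is in the bass. If B# is the seventh of a major seventh chord, the root is C# (chord tones C#–E#–G#–B#).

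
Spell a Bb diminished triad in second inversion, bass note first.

Fb, Bb, Db

Bb diminished is Bb–Db–Fb. Second inversion puts the fifth (Fb) in the bass, with the remaining tones above: Fb, Bb, Db.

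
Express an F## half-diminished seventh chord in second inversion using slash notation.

F##ø7/C#

Second inversion of F## half-diminished seventh has the fifth (C#) in the bass. As a slash chord: F##ø7/C#.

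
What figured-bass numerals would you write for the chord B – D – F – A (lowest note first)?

7

The notes B, D, F, A stack in thirds as B–D–F–A — a B half-diminished seventh chord. The bass B is the root, so this is root position: figured 7.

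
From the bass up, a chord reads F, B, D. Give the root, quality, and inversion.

The distinct note names are F, B, D. Stacked in thirds they read B–D–F, which is a diminished triad on B.
F is the fifth of B diminished; fifth in the bass means second inversion (figured bass 6/4).

B diminished, second inversion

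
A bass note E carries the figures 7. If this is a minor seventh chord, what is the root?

E

The figures 7 mean the root of the chord is in the bass. If E is the root of a minor seventh chord, the root is E (chord tones E–G–B–D).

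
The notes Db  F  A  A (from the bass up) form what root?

Db, F, A are the tones of a Db augmented triad (Db–F–A), making Db the root.

Db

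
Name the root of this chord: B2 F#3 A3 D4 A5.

The distinct letter names are B, F#, A, D. Arranged as a stack of thirds they read B–D–F#–A, so B is the root (a B minor seventh chord).

B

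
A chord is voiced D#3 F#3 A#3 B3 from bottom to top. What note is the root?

D#, F#, A#, B are the tones of a B major seventh chord (B–D#–F#–A#), making B the root.

B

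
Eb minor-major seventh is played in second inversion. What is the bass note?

Bb

In second inversion the fifth is lowest. For Eb minor-major seventh (Eb–Gb–Bb–D) that is Bb.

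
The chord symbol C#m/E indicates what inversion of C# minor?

first inversion

C#m/E means C# minor with E in the bass. E is the third of C# minor (C#–E–G#), so this is first inversion.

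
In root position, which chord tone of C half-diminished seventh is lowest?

In root position the root is lowest. For C half-diminished seventh (C–Eb–Gb–Bb) that is C.

C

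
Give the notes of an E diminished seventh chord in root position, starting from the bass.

E diminished seventh is E–G–Bb–Db. Root position puts the root (E) in the bass, with the remaining tones above: E, G, Bb, Db.

E, G, Bb, Db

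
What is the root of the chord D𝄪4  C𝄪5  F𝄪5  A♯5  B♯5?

B#

The distinct letter names are D##, C##, F##, A#, B#. Arranged as a stack of thirds they read B#–D##–F##–A#–C##, so B# is the root (a B# dominant ninth chord).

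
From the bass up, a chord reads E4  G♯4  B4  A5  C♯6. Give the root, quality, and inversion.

The distinct note names are E, G#, B, A, C#. Stacked in thirds they read A–C#–E–G#–B, which is a major ninth chord on A.
With the fifth (E) in the bass, the chord is in second inversion.

A major ninth, second inversion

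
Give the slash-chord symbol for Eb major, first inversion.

Ebmaj/G

First inversion of Eb major has the third (G) in the bass. As a slash chord: Ebmaj/G.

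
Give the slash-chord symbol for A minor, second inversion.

Second inversion of A minor has the fifth (E) in the bass. As a slash chord: Am/E.

Am/E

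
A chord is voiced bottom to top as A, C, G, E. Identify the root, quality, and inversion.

The pitch classes A, C, G, E arrange in thirds as A–C–E–G: an A minor seventh chord.
A is the root of A minor seventh; root in the bass means root position (figured bass 7).

A minor seventh, root position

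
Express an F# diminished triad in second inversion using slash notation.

Second inversion of F# diminished has the fifth (C) in the bass. As a slash chord: F#dim/C.

F#dim/C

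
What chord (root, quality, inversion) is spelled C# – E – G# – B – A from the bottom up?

A major ninth, first inversion

The distinct note names are C#, E, G#, B, A. Stacked in thirds they read A–C#–E–G#–B, which is a major ninth chord on A.
With the third (C#) in the bass, the chord is in first inversion.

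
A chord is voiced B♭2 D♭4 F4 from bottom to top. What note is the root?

Reordering Bb, Db, F into stacked thirds gives Bb–Db–F; the bottom of that stack, Bb, is the root.

Bb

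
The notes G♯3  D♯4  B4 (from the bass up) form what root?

G#

The distinct letter names are G#, D#, B. Arranged as a stack of thirds they read G#–B–D#, so G# is the root (a G# minor triad).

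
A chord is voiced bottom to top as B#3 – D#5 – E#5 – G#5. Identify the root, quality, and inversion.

E# minor seventh, second inversion

The pitch classes B#, D#, E#, G# arrange in thirds as E#–G#–B#–D#: an E# minor seventh chord.
With the fifth (B#) in the bass, the chord is in second inversion (figured bass 4/3).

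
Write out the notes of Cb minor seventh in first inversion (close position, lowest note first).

Ebb, Gb, Bbb, Cb

Cb minor seventh is Cb–Ebb–Gb–Bbb. First inversion puts the third (Ebb) in the bass, with the remaining tones above: Ebb, Gb, Bbb, Cb.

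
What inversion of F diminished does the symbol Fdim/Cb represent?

second inversion

Fdim/Cb means F diminished with Cb in the bass. Cb is the fifth of F diminished (F–Ab–Cb), so this is second inversion.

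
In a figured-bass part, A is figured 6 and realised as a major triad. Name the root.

The figures 6 mean the third of the chord is in the bass. If A is the third of a major triad, the root is F (chord tones F–A–C).

F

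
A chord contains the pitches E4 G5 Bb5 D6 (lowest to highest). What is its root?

The distinct letter names are E, G, Bb, D. Arranged as a stack of thirds they read E–G–Bb–D, so E is the root (an E half-diminished seventh chord).

E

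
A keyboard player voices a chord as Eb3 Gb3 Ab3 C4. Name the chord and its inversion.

The distinct note names are Eb, Gb, Ab, C. Stacked in thirds they read Ab–C–Eb–Gb, which is a dominant seventh chord on Ab.
Eb is the fifth of Ab dominant seventh; fifth in the bass means second inversion (figured bass 4/3).

Ab dominant seventh, second inversion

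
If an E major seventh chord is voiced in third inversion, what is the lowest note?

E major seventh is E–G#–B–D#. Third inversion places the seventh in the bass: D#.

D#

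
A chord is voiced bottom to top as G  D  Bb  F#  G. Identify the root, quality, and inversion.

The distinct note names are G, D, Bb, F#. Stacked in thirds they read G–Bb–D–F#, which is a minor-major seventh chord on G.
G is the root of G minor-major seventh; root in the bass means root position (figured bass 7).

G minor-major seventh, root position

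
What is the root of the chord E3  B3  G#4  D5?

E

Reordering E, B, G#, D into stacked thirds gives E–G#–B–D; the bottom of that stack, E, is the root.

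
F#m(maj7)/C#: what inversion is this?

second inversion

F#m(maj7)/C# means F# minor-major seventh with C# in the bass. C# is the fifth of F# minor-major seventh (F#–A–C#–E#), so this is second inversion.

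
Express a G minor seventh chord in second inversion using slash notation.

Second inversion of G minor seventh has the fifth (D) in the bass. As a slash chord: Gm7/D.

Gm7/D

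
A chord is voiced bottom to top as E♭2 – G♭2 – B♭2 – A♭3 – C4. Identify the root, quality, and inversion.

The distinct note names are Eb, Gb, Bb, Ab, C. Stacked in thirds they read Ab–C–Eb–Gb–Bb, which is a dominant ninth chord on Ab.
With the fifth (Eb) in the bass, the chord is in second inversion.

Ab dominant ninth, second inversion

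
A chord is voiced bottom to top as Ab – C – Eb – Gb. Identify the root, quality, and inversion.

Ab dominant seventh, root position

The pitch classes Ab, C, Eb, Gb arrange in thirds as Ab–C–Eb–Gb: an Ab dominant seventh chord.
Ab is the root of Ab dominant seventh; root in the bass means root position (figured bass 7).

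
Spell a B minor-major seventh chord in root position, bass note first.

Spelling B minor-major seventh: B–D–F#–A#. In root position the root is bass, giving B, D, F#, A# from the bottom.

B, D, F#, A#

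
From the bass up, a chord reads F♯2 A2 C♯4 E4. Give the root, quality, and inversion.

F# minor seventh, root position

The distinct note names are F#, A, C#, E. Stacked in thirds they read F#–A–C#–E, which is a minor seventh chord on F#.
With the root (F#) in the bass, the chord is in root position (figured bass 7).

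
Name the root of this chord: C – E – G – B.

Reordering C, E, G, B into stacked thirds gives C–E–G–B; the bottom of that stack, C, is the root.

C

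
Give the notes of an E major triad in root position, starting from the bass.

E, G#, B

E major is E–G#–B. Root position puts the root (E) in the bass, with the remaining tones above: E, G#, B.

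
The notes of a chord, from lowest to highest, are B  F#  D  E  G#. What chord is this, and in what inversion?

E dominant ninth, second inversion

The pitch classes B, F#, D, E, G# arrange in thirds as E–G#–B–D–F#: an E dominant ninth chord.
The lowest note is B, the fifth of the chord, so this is second inversion.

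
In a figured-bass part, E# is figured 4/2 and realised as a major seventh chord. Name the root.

F#

The figures 4/2 mean the seventh of the chord is in the bass. If E# is the seventh of a major seventh chord, the root is F# (chord tones F#–A#–C#–E#).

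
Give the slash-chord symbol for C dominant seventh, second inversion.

Second inversion of C dominant seventh has the fifth (G) in the bass. As a slash chord: C7/G.

C7/G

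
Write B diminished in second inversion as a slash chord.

Bdim/F

Second inversion of B diminished has the fifth (F) in the bass. As a slash chord: Bdim/F.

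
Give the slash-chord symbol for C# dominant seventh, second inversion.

C#7/G#

Second inversion of C# dominant seventh has the fifth (G#) in the bass. As a slash chord: C#7/G#.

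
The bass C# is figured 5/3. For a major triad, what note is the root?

C#

The figures 5/3 mean the root of the chord is in the bass. If C# is the root of a major triad, the root is C# (chord tones C#–E#–G#).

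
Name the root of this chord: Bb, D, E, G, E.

E

Reordering Bb, D, E, G into stacked thirds gives E–G–Bb–D; the bottom of that stack, E, is the root.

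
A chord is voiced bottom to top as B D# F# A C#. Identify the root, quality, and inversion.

B dominant ninth, root position

The pitch classes B, D#, F#, A, C# arrange in thirds as B–D#–F#–A–C#: a B dominant ninth chord.
B is the root of B dominant ninth; root in the bass means root position.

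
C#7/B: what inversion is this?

third inversion

C#7/B means C# dominant seventh with B in the bass. B is the seventh of C# dominant seventh (C#–E#–G#–B), so this is third inversion.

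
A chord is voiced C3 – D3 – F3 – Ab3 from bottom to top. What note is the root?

The distinct letter names are C, D, F, Ab. Arranged as a stack of thirds they read D–F–Ab–C, so D is the root (a D half-diminished seventh chord).

D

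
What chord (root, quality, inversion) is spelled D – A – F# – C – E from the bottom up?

The distinct note names are D, A, F#, C, E. Stacked in thirds they read D–F#–A–C–E, which is a dominant ninth chord on D.
D is the root of D dominant ninth; root in the bass means root position.

D dominant ninth, root position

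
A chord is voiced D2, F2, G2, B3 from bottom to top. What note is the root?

Reordering D, F, G, B into stacked thirds gives G–B–D–F; the bottom of that stack, G, is the root.

G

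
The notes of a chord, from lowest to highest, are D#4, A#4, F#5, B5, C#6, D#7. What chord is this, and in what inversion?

The pitch classes D#, A#, F#, B, C# arrange in thirds as B–D#–F#–A#–C#: a B major ninth chord.
With the third (D#) in the bass, the chord is in first inversion.

B major ninth, first inversion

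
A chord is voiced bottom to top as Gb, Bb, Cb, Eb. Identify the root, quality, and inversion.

Cb major seventh, second inversion

The pitch classes Gb, Bb, Cb, Eb arrange in thirds as Cb–Eb–Gb–Bb: a Cb major seventh chord.
Gb is the fifth of Cb major seventh; fifth in the bass means second inversion (figured bass 4/3).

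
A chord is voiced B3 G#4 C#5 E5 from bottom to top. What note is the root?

C#

B, G#, C#, E are the tones of a C# minor seventh chord (C#–E–G#–B), making C# the root.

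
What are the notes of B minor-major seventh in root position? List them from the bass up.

B minor-major seventh is B–D–F#–A#. Root position puts the root (B) in the bass, with the remaining tones above: B, D, F#, A#.

B, D, F#, A#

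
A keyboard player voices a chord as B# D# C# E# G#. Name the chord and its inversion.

C# major ninth, third inversion

The pitch classes B#, D#, C#, E#, G# arrange in thirds as C#–E#–G#–B#–D#: a C# major ninth chord.
B# is the seventh of C# major ninth; seventh in the bass means third inversion.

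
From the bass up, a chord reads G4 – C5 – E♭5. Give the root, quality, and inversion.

The pitch classes G, C, Eb arrange in thirds as C–Eb–G: a C minor triad.
G is the fifth of C minor; fifth in the bass means second inversion (figured bass 6/4).

C minor, second inversion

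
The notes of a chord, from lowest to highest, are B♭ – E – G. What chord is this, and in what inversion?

E diminished, second inversion

The distinct note names are Bb, E, G. Stacked in thirds they read E–G–Bb, which is a diminished triad on E.
Bb is the fifth of E diminished; fifth in the bass means second inversion (figured bass 6/4).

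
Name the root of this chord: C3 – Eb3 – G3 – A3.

C, Eb, G, A are the tones of an A half-diminished seventh chord (A–C–Eb–G), making A the root.

A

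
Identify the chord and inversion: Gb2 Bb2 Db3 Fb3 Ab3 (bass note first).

The pitch classes Gb, Bb, Db, Fb, Ab arrange in thirds as Gb–Bb–Db–Fb–Ab: a Gb dominant ninth chord.
The lowest note is Gb, the root of the chord, so this is root position.

Gb dominant ninth, root position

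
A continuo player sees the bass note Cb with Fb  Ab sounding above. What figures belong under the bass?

6/4

The notes Cb, Fb, Ab stack in thirds as Fb–Ab–Cb — an Fb major triad. The bass Cb is the fifth, so this is second inversion: figured 6/4.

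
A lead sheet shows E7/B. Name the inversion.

second inversion

E7/B means E dominant seventh with B in the bass. B is the fifth of E dominant seventh (E–G#–B–D), so this is second inversion.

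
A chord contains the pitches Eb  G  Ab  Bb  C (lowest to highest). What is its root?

Reordering Eb, G, Ab, Bb, C into stacked thirds gives Ab–C–Eb–G–Bb; the bottom of that stack, Ab, is the root.

Ab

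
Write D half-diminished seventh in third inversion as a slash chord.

Dø7/C

Third inversion of D half-diminished seventh has the seventh (C) in the bass. As a slash chord: Dø7/C.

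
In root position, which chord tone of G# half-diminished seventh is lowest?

The root of G# half-diminished seventh (G#–B–D–F#) is G#; that is the bass in root position.

G#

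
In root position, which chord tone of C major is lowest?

In root position the root is lowest. For C major (C–E–G) that is C.

C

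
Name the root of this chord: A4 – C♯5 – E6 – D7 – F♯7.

D

A, C#, E, D, F# are the tones of a D major ninth chord (D–F#–A–C#–E), making D the root.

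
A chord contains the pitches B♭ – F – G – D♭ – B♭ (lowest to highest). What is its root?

G

Bb, F, G, Db are the tones of a G half-diminished seventh chord (G–Bb–Db–F), making G the root.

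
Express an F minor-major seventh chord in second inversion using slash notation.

Second inversion of F minor-major seventh has the fifth (C) in the bass. As a slash chord: Fm(maj7)/C.

Fm(maj7)/C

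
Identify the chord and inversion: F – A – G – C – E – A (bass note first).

Reducing to letter names: F, A, G, C, E. These stack in thirds as F–A–C–E–G — an F major ninth chord.
With the root (F) in the bass, the chord is in root position.

F major ninth, root position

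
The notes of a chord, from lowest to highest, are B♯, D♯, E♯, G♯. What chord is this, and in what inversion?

The pitch classes B#, D#, E#, G# arrange in thirds as E#–G#–B#–D#: an E# minor seventh chord.
The lowest note is B#, the fifth of the chord, so this is second inversion (figured bass 4/3).

E# minor seventh, second inversion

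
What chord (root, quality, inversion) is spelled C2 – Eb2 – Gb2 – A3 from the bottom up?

The distinct note names are C, Eb, Gb, A. Stacked in thirds they read A–C–Eb–Gb, which is a diminished seventh chord on A.
The lowest note is C, the third of the chord, so this is first inversion (figured bass 6/5).

A diminished seventh, first inversion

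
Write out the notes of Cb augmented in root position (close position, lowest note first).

Cb, Eb, G

The chord tones are Cb–Eb–G. With the root (Cb) lowest for root position: Cb, Eb, G.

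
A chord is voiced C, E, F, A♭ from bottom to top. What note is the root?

The distinct letter names are C, E, F, Ab. Arranged as a stack of thirds they read F–Ab–C–E, so F is the root (an F minor-major seventh chord).

F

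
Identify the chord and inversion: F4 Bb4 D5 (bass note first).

Bb major, second inversion

Reducing to letter names: F, Bb, D. These stack in thirds as Bb–D–F — a Bb major triad.
With the fifth (F) in the bass, the chord is in second inversion (figured bass 6/4).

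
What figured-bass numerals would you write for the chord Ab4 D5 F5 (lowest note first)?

6/4

The notes Ab, D, F stack in thirds as D–F–Ab — a D diminished triad. The bass Ab is the fifth, so this is second inversion: figured 6/4.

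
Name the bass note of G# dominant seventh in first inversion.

B#

The third of G# dominant seventh (G#–B#–D#–F#) is B#; that is the bass in first inversion.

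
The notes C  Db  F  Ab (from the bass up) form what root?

Db

Reordering C, Db, F, Ab into stacked thirds gives Db–F–Ab–C; the bottom of that stack, Db, is the root.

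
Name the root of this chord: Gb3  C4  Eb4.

C

The distinct letter names are Gb, C, Eb. Arranged as a stack of thirds they read C–Eb–Gb, so C is the root (a C diminished triad).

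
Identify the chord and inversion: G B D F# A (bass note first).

G major ninth, root position

The distinct note names are G, B, D, F#, A. Stacked in thirds they read G–B–D–F#–A, which is a major ninth chord on G.
With the root (G) in the bass, the chord is in root position.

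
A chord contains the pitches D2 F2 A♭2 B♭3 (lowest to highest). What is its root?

Bb

The distinct letter names are D, F, Ab, Bb. Arranged as a stack of thirds they read Bb–D–F–Ab, so Bb is the root (a Bb dominant seventh chord).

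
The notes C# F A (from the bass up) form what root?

C#, F, A are the tones of an F augmented triad (F–A–C#), making F the root.

F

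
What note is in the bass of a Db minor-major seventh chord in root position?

Db minor-major seventh is Db–Fb–Ab–C. Root position places the root in the bass: Db.

Db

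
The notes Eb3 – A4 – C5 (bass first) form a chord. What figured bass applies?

The notes Eb, A, C stack in thirds as A–C–Eb — an A diminished triad. The bass Eb is the fifth, so this is second inversion: figured 6/4.

6/4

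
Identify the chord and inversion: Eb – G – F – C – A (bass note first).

The pitch classes Eb, G, F, C, A arrange in thirds as F–A–C–Eb–G: an F dominant ninth chord.
With the seventh (Eb) in the bass, the chord is in third inversion.

F dominant ninth, third inversion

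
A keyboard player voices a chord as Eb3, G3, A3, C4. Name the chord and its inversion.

Reducing to letter names: Eb, G, A, C. These stack in thirds as A–C–Eb–G — an A half-diminished seventh chord.
With the fifth (Eb) in the bass, the chord is in second inversion (figured bass 4/3).

A half-diminished seventh, second inversion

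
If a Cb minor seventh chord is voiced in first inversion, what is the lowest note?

The third of Cb minor seventh (Cb–Ebb–Gb–Bbb) is Ebb; that is the bass in first inversion.

Ebb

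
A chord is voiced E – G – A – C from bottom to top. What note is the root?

E, G, A, C are the tones of an A minor seventh chord (A–C–E–G), making A the root.

A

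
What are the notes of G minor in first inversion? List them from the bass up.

G minor is G–Bb–D. First inversion puts the third (Bb) in the bass, with the remaining tones above: Bb, D, G.

Bb, D, G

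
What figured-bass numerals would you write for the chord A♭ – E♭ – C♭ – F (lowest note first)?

The notes Ab, Eb, Cb, F stack in thirds as F–Ab–Cb–Eb — an F half-diminished seventh chord. The bass Ab is the third, so this is first inversion: figured 6/5.

6/5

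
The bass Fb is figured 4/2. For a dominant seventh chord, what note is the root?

The figures 4/2 mean the seventh of the chord is in the bass. If Fb is the seventh of a dominant seventh chord, the root is Gb (chord tones Gb–Bb–Db–Fb).

Gb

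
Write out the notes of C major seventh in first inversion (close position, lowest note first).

E, G, B, C

The chord tones are C–E–G–B. With the third (E) lowest for first inversion: E, G, B, C.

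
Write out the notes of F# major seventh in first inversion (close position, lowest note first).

F# major seventh is F#–A#–C#–E#. First inversion puts the third (A#) in the bass, with the remaining tones above: A#, C#, E#, F#.

A#, C#, E#, F#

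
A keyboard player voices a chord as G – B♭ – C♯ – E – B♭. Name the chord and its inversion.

C# diminished seventh, second inversion

The distinct note names are G, Bb, C#, E. Stacked in thirds they read C#–E–G–Bb, which is a diminished seventh chord on C#.
The lowest note is G, the fifth of the chord, so this is second inversion (figured bass 4/3).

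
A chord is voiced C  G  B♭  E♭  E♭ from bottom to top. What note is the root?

Reordering C, G, Bb, Eb into stacked thirds gives C–Eb–G–Bb; the bottom of that stack, C, is the root.

C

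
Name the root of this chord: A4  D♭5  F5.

A, Db, F are the tones of a Db augmented triad (Db–F–A), making Db the root.

Db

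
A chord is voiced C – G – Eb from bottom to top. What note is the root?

The distinct letter names are C, G, Eb. Arranged as a stack of thirds they read C–Eb–G, so C is the root (a C minor triad).

C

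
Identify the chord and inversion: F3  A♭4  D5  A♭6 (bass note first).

The distinct note names are F, Ab, D. Stacked in thirds they read D–F–Ab, which is a diminished triad on D.
The lowest note is F, the third of the chord, so this is first inversion (figured bass 6).

D diminished, first inversion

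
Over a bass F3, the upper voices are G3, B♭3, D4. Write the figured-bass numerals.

4/2

The notes F, G, Bb, D stack in thirds as G–Bb–D–F — a G minor seventh chord. The bass F is the seventh, so this is third inversion: figured 4/2.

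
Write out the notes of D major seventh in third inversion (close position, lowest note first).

The chord tones are D–F#–A–C#. With the seventh (C#) lowest for third inversion: C#, D, F#, A.

C#, D, F#, A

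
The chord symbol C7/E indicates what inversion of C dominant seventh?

C7/E means C dominant seventh with E in the bass. E is the third of C dominant seventh (C–E–G–Bb), so this is first inversion.

first inversion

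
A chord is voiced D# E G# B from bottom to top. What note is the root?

E

D#, E, G#, B are the tones of an E major seventh chord (E–G#–B–D#), making E the root.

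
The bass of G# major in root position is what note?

G#

The root of G# major (G#–B#–D#) is G#; that is the bass in root position.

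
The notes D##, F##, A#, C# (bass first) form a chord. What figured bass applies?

7

The notes D##, F##, A#, C# stack in thirds as D##–F##–A#–C# — a D## diminished seventh chord. The bass D## is the root, so this is root position: figured 7.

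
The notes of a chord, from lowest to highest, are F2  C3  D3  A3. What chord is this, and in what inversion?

Reducing to letter names: F, C, D, A. These stack in thirds as D–F–A–C — a D minor seventh chord.
The lowest note is F, the third of the chord, so this is first inversion (figured bass 6/5).

D minor seventh, first inversion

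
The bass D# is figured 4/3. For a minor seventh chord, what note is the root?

The figures 4/3 mean the fifth of the chord is in the bass. If D# is the fifth of a minor seventh chord, the root is G# (chord tones G#–B–D#–F#).

G#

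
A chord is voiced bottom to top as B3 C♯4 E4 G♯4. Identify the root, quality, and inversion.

The pitch classes B, C#, E, G# arrange in thirds as C#–E–G#–B: a C# minor seventh chord.
The lowest note is B, the seventh of the chord, so this is third inversion (figured bass 4/2).

C# minor seventh, third inversion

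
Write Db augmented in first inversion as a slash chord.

First inversion of Db augmented has the third (F) in the bass. As a slash chord: Dbaug/F.

Dbaug/F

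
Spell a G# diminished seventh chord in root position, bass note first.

G#, B, D, F

Spelling G# diminished seventh: G#–B–D–F. In root position the root is bass, giving G#, B, D, F from the bottom.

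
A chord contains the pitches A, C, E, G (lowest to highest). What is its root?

A

A, C, E, G are the tones of an A minor seventh chord (A–C–E–G), making A the root.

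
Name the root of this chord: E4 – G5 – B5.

E

The distinct letter names are E, G, B. Arranged as a stack of thirds they read E–G–B, so E is the root (an E minor triad).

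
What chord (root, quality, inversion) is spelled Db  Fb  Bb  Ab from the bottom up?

Bb half-diminished seventh, first inversion

Reducing to letter names: Db, Fb, Bb, Ab. These stack in thirds as Bb–Db–Fb–Ab — a Bb half-diminished seventh chord.
With the third (Db) in the bass, the chord is in first inversion (figured bass 6/5).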